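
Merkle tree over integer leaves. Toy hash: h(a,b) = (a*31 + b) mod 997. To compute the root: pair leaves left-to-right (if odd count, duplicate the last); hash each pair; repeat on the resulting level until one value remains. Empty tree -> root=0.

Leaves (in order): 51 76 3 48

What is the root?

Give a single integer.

L0: [51, 76, 3, 48]
L1: h(51,76)=(51*31+76)%997=660 h(3,48)=(3*31+48)%997=141 -> [660, 141]
L2: h(660,141)=(660*31+141)%997=661 -> [661]

Answer: 661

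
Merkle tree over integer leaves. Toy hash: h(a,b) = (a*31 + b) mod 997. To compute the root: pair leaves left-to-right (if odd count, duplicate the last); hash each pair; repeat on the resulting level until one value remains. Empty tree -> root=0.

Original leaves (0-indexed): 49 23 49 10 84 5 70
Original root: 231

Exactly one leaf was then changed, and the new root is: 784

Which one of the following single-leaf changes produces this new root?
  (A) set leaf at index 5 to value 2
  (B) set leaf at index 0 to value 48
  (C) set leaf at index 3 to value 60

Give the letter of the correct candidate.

Answer: C

Derivation:
Original leaves: [49, 23, 49, 10, 84, 5, 70]
Target new root: 784
Try each candidate change and compute the resulting root:
Candidate A: set leaf[5] = 2 -> leaves = [49, 23, 49, 10, 84, 2, 70]
  L0: [49, 23, 49, 10, 84, 2, 70]
  L1: h(49,23)=(49*31+23)%997=545 h(49,10)=(49*31+10)%997=532 h(84,2)=(84*31+2)%997=612 h(70,70)=(70*31+70)%997=246 -> [545, 532, 612, 246]
  L2: h(545,532)=(545*31+532)%997=478 h(612,246)=(612*31+246)%997=275 -> [478, 275]
  L3: h(478,275)=(478*31+275)%997=138 -> [138]
  root = 138 != target 784
Candidate B: set leaf[0] = 48 -> leaves = [48, 23, 49, 10, 84, 5, 70]
  L0: [48, 23, 49, 10, 84, 5, 70]
  L1: h(48,23)=(48*31+23)%997=514 h(49,10)=(49*31+10)%997=532 h(84,5)=(84*31+5)%997=615 h(70,70)=(70*31+70)%997=246 -> [514, 532, 615, 246]
  L2: h(514,532)=(514*31+532)%997=514 h(615,246)=(615*31+246)%997=368 -> [514, 368]
  L3: h(514,368)=(514*31+368)%997=350 -> [350]
  root = 350 != target 784
Candidate C: set leaf[3] = 60 -> leaves = [49, 23, 49, 60, 84, 5, 70]
  L0: [49, 23, 49, 60, 84, 5, 70]
  L1: h(49,23)=(49*31+23)%997=545 h(49,60)=(49*31+60)%997=582 h(84,5)=(84*31+5)%997=615 h(70,70)=(70*31+70)%997=246 -> [545, 582, 615, 246]
  L2: h(545,582)=(545*31+582)%997=528 h(615,246)=(615*31+246)%997=368 -> [528, 368]
  L3: h(528,368)=(528*31+368)%997=784 -> [784]
  root = 784 == target 784  ** MATCH **
Candidate C produces the target root.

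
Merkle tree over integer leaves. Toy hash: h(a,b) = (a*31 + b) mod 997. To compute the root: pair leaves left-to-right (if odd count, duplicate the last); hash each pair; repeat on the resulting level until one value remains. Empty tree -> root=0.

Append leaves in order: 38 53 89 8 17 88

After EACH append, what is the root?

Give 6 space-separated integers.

Answer: 38 234 132 51 46 324

Derivation:
After append 38 (leaves=[38]):
  L0: [38]
  root=38
After append 53 (leaves=[38, 53]):
  L0: [38, 53]
  L1: h(38,53)=(38*31+53)%997=234 -> [234]
  root=234
After append 89 (leaves=[38, 53, 89]):
  L0: [38, 53, 89]
  L1: h(38,53)=(38*31+53)%997=234 h(89,89)=(89*31+89)%997=854 -> [234, 854]
  L2: h(234,854)=(234*31+854)%997=132 -> [132]
  root=132
After append 8 (leaves=[38, 53, 89, 8]):
  L0: [38, 53, 89, 8]
  L1: h(38,53)=(38*31+53)%997=234 h(89,8)=(89*31+8)%997=773 -> [234, 773]
  L2: h(234,773)=(234*31+773)%997=51 -> [51]
  root=51
After append 17 (leaves=[38, 53, 89, 8, 17]):
  L0: [38, 53, 89, 8, 17]
  L1: h(38,53)=(38*31+53)%997=234 h(89,8)=(89*31+8)%997=773 h(17,17)=(17*31+17)%997=544 -> [234, 773, 544]
  L2: h(234,773)=(234*31+773)%997=51 h(544,544)=(544*31+544)%997=459 -> [51, 459]
  L3: h(51,459)=(51*31+459)%997=46 -> [46]
  root=46
After append 88 (leaves=[38, 53, 89, 8, 17, 88]):
  L0: [38, 53, 89, 8, 17, 88]
  L1: h(38,53)=(38*31+53)%997=234 h(89,8)=(89*31+8)%997=773 h(17,88)=(17*31+88)%997=615 -> [234, 773, 615]
  L2: h(234,773)=(234*31+773)%997=51 h(615,615)=(615*31+615)%997=737 -> [51, 737]
  L3: h(51,737)=(51*31+737)%997=324 -> [324]
  root=324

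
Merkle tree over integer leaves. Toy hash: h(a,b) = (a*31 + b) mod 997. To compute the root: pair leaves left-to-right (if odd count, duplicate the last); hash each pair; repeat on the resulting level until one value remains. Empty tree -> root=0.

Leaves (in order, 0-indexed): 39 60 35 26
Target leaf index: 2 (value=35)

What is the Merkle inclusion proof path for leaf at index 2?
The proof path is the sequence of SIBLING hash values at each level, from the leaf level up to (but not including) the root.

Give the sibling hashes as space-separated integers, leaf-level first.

Answer: 26 272

Derivation:
L0 (leaves): [39, 60, 35, 26], target index=2
L1: h(39,60)=(39*31+60)%997=272 [pair 0] h(35,26)=(35*31+26)%997=114 [pair 1] -> [272, 114]
  Sibling for proof at L0: 26
L2: h(272,114)=(272*31+114)%997=570 [pair 0] -> [570]
  Sibling for proof at L1: 272
Root: 570
Proof path (sibling hashes from leaf to root): [26, 272]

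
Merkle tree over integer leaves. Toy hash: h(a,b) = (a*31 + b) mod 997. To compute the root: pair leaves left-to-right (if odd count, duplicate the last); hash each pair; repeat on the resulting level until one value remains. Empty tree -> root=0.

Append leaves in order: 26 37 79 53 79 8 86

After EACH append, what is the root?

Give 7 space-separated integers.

Answer: 26 843 745 719 494 216 511

Derivation:
After append 26 (leaves=[26]):
  L0: [26]
  root=26
After append 37 (leaves=[26, 37]):
  L0: [26, 37]
  L1: h(26,37)=(26*31+37)%997=843 -> [843]
  root=843
After append 79 (leaves=[26, 37, 79]):
  L0: [26, 37, 79]
  L1: h(26,37)=(26*31+37)%997=843 h(79,79)=(79*31+79)%997=534 -> [843, 534]
  L2: h(843,534)=(843*31+534)%997=745 -> [745]
  root=745
After append 53 (leaves=[26, 37, 79, 53]):
  L0: [26, 37, 79, 53]
  L1: h(26,37)=(26*31+37)%997=843 h(79,53)=(79*31+53)%997=508 -> [843, 508]
  L2: h(843,508)=(843*31+508)%997=719 -> [719]
  root=719
After append 79 (leaves=[26, 37, 79, 53, 79]):
  L0: [26, 37, 79, 53, 79]
  L1: h(26,37)=(26*31+37)%997=843 h(79,53)=(79*31+53)%997=508 h(79,79)=(79*31+79)%997=534 -> [843, 508, 534]
  L2: h(843,508)=(843*31+508)%997=719 h(534,534)=(534*31+534)%997=139 -> [719, 139]
  L3: h(719,139)=(719*31+139)%997=494 -> [494]
  root=494
After append 8 (leaves=[26, 37, 79, 53, 79, 8]):
  L0: [26, 37, 79, 53, 79, 8]
  L1: h(26,37)=(26*31+37)%997=843 h(79,53)=(79*31+53)%997=508 h(79,8)=(79*31+8)%997=463 -> [843, 508, 463]
  L2: h(843,508)=(843*31+508)%997=719 h(463,463)=(463*31+463)%997=858 -> [719, 858]
  L3: h(719,858)=(719*31+858)%997=216 -> [216]
  root=216
After append 86 (leaves=[26, 37, 79, 53, 79, 8, 86]):
  L0: [26, 37, 79, 53, 79, 8, 86]
  L1: h(26,37)=(26*31+37)%997=843 h(79,53)=(79*31+53)%997=508 h(79,8)=(79*31+8)%997=463 h(86,86)=(86*31+86)%997=758 -> [843, 508, 463, 758]
  L2: h(843,508)=(843*31+508)%997=719 h(463,758)=(463*31+758)%997=156 -> [719, 156]
  L3: h(719,156)=(719*31+156)%997=511 -> [511]
  root=511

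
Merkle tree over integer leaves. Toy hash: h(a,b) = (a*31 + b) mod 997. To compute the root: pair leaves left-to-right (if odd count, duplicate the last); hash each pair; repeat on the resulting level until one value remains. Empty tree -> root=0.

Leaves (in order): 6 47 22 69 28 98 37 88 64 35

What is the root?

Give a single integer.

L0: [6, 47, 22, 69, 28, 98, 37, 88, 64, 35]
L1: h(6,47)=(6*31+47)%997=233 h(22,69)=(22*31+69)%997=751 h(28,98)=(28*31+98)%997=966 h(37,88)=(37*31+88)%997=238 h(64,35)=(64*31+35)%997=25 -> [233, 751, 966, 238, 25]
L2: h(233,751)=(233*31+751)%997=995 h(966,238)=(966*31+238)%997=274 h(25,25)=(25*31+25)%997=800 -> [995, 274, 800]
L3: h(995,274)=(995*31+274)%997=212 h(800,800)=(800*31+800)%997=675 -> [212, 675]
L4: h(212,675)=(212*31+675)%997=268 -> [268]

Answer: 268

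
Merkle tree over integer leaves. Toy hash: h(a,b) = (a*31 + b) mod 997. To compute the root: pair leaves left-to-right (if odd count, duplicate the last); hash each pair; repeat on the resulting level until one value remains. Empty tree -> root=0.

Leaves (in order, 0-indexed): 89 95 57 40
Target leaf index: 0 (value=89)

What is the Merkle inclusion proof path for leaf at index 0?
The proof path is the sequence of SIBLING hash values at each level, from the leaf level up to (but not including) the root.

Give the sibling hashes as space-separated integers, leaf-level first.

L0 (leaves): [89, 95, 57, 40], target index=0
L1: h(89,95)=(89*31+95)%997=860 [pair 0] h(57,40)=(57*31+40)%997=810 [pair 1] -> [860, 810]
  Sibling for proof at L0: 95
L2: h(860,810)=(860*31+810)%997=551 [pair 0] -> [551]
  Sibling for proof at L1: 810
Root: 551
Proof path (sibling hashes from leaf to root): [95, 810]

Answer: 95 810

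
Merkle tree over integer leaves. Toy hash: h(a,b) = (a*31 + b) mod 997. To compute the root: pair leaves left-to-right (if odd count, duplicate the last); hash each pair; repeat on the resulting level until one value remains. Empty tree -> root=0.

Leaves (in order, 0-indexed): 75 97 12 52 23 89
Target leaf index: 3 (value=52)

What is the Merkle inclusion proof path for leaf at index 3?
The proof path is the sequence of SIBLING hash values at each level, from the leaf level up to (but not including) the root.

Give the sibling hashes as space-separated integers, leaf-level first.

L0 (leaves): [75, 97, 12, 52, 23, 89], target index=3
L1: h(75,97)=(75*31+97)%997=428 [pair 0] h(12,52)=(12*31+52)%997=424 [pair 1] h(23,89)=(23*31+89)%997=802 [pair 2] -> [428, 424, 802]
  Sibling for proof at L0: 12
L2: h(428,424)=(428*31+424)%997=731 [pair 0] h(802,802)=(802*31+802)%997=739 [pair 1] -> [731, 739]
  Sibling for proof at L1: 428
L3: h(731,739)=(731*31+739)%997=469 [pair 0] -> [469]
  Sibling for proof at L2: 739
Root: 469
Proof path (sibling hashes from leaf to root): [12, 428, 739]

Answer: 12 428 739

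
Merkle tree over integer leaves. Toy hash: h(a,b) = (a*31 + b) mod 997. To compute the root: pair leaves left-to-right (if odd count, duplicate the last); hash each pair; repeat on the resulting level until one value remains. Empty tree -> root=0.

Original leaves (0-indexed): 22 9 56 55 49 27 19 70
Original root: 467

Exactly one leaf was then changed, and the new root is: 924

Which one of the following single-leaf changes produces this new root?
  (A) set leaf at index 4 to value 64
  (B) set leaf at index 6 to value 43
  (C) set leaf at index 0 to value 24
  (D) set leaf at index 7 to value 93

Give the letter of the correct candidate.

Original leaves: [22, 9, 56, 55, 49, 27, 19, 70]
Target new root: 924
Try each candidate change and compute the resulting root:
Candidate A: set leaf[4] = 64 -> leaves = [22, 9, 56, 55, 64, 27, 19, 70]
  L0: [22, 9, 56, 55, 64, 27, 19, 70]
  L1: h(22,9)=(22*31+9)%997=691 h(56,55)=(56*31+55)%997=794 h(64,27)=(64*31+27)%997=17 h(19,70)=(19*31+70)%997=659 -> [691, 794, 17, 659]
  L2: h(691,794)=(691*31+794)%997=281 h(17,659)=(17*31+659)%997=189 -> [281, 189]
  L3: h(281,189)=(281*31+189)%997=924 -> [924]
  root = 924 == target 924  ** MATCH **
Candidate B: set leaf[6] = 43 -> leaves = [22, 9, 56, 55, 49, 27, 43, 70]
  L0: [22, 9, 56, 55, 49, 27, 43, 70]
  L1: h(22,9)=(22*31+9)%997=691 h(56,55)=(56*31+55)%997=794 h(49,27)=(49*31+27)%997=549 h(43,70)=(43*31+70)%997=406 -> [691, 794, 549, 406]
  L2: h(691,794)=(691*31+794)%997=281 h(549,406)=(549*31+406)%997=476 -> [281, 476]
  L3: h(281,476)=(281*31+476)%997=214 -> [214]
  root = 214 != target 924
Candidate C: set leaf[0] = 24 -> leaves = [24, 9, 56, 55, 49, 27, 19, 70]
  L0: [24, 9, 56, 55, 49, 27, 19, 70]
  L1: h(24,9)=(24*31+9)%997=753 h(56,55)=(56*31+55)%997=794 h(49,27)=(49*31+27)%997=549 h(19,70)=(19*31+70)%997=659 -> [753, 794, 549, 659]
  L2: h(753,794)=(753*31+794)%997=209 h(549,659)=(549*31+659)%997=729 -> [209, 729]
  L3: h(209,729)=(209*31+729)%997=229 -> [229]
  root = 229 != target 924
Candidate D: set leaf[7] = 93 -> leaves = [22, 9, 56, 55, 49, 27, 19, 93]
  L0: [22, 9, 56, 55, 49, 27, 19, 93]
  L1: h(22,9)=(22*31+9)%997=691 h(56,55)=(56*31+55)%997=794 h(49,27)=(49*31+27)%997=549 h(19,93)=(19*31+93)%997=682 -> [691, 794, 549, 682]
  L2: h(691,794)=(691*31+794)%997=281 h(549,682)=(549*31+682)%997=752 -> [281, 752]
  L3: h(281,752)=(281*31+752)%997=490 -> [490]
  root = 490 != target 924
Candidate A produces the target root.

Answer: A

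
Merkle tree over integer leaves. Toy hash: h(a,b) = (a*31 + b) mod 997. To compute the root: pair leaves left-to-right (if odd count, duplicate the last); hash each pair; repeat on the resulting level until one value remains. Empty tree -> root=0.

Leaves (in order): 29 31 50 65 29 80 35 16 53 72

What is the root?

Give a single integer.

Answer: 10

Derivation:
L0: [29, 31, 50, 65, 29, 80, 35, 16, 53, 72]
L1: h(29,31)=(29*31+31)%997=930 h(50,65)=(50*31+65)%997=618 h(29,80)=(29*31+80)%997=979 h(35,16)=(35*31+16)%997=104 h(53,72)=(53*31+72)%997=718 -> [930, 618, 979, 104, 718]
L2: h(930,618)=(930*31+618)%997=535 h(979,104)=(979*31+104)%997=543 h(718,718)=(718*31+718)%997=45 -> [535, 543, 45]
L3: h(535,543)=(535*31+543)%997=179 h(45,45)=(45*31+45)%997=443 -> [179, 443]
L4: h(179,443)=(179*31+443)%997=10 -> [10]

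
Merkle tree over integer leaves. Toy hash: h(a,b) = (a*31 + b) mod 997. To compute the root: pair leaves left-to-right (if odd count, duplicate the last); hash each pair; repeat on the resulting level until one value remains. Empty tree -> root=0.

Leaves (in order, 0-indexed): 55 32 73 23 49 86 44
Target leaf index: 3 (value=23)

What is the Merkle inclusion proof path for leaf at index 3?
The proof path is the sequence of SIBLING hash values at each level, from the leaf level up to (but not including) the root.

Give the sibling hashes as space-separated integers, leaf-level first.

L0 (leaves): [55, 32, 73, 23, 49, 86, 44], target index=3
L1: h(55,32)=(55*31+32)%997=740 [pair 0] h(73,23)=(73*31+23)%997=292 [pair 1] h(49,86)=(49*31+86)%997=608 [pair 2] h(44,44)=(44*31+44)%997=411 [pair 3] -> [740, 292, 608, 411]
  Sibling for proof at L0: 73
L2: h(740,292)=(740*31+292)%997=301 [pair 0] h(608,411)=(608*31+411)%997=316 [pair 1] -> [301, 316]
  Sibling for proof at L1: 740
L3: h(301,316)=(301*31+316)%997=674 [pair 0] -> [674]
  Sibling for proof at L2: 316
Root: 674
Proof path (sibling hashes from leaf to root): [73, 740, 316]

Answer: 73 740 316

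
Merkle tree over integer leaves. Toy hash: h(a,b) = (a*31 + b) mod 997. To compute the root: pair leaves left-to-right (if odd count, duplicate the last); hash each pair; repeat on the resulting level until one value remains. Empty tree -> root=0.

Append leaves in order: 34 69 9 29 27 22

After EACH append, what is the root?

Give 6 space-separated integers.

Answer: 34 126 206 226 756 596

Derivation:
After append 34 (leaves=[34]):
  L0: [34]
  root=34
After append 69 (leaves=[34, 69]):
  L0: [34, 69]
  L1: h(34,69)=(34*31+69)%997=126 -> [126]
  root=126
After append 9 (leaves=[34, 69, 9]):
  L0: [34, 69, 9]
  L1: h(34,69)=(34*31+69)%997=126 h(9,9)=(9*31+9)%997=288 -> [126, 288]
  L2: h(126,288)=(126*31+288)%997=206 -> [206]
  root=206
After append 29 (leaves=[34, 69, 9, 29]):
  L0: [34, 69, 9, 29]
  L1: h(34,69)=(34*31+69)%997=126 h(9,29)=(9*31+29)%997=308 -> [126, 308]
  L2: h(126,308)=(126*31+308)%997=226 -> [226]
  root=226
After append 27 (leaves=[34, 69, 9, 29, 27]):
  L0: [34, 69, 9, 29, 27]
  L1: h(34,69)=(34*31+69)%997=126 h(9,29)=(9*31+29)%997=308 h(27,27)=(27*31+27)%997=864 -> [126, 308, 864]
  L2: h(126,308)=(126*31+308)%997=226 h(864,864)=(864*31+864)%997=729 -> [226, 729]
  L3: h(226,729)=(226*31+729)%997=756 -> [756]
  root=756
After append 22 (leaves=[34, 69, 9, 29, 27, 22]):
  L0: [34, 69, 9, 29, 27, 22]
  L1: h(34,69)=(34*31+69)%997=126 h(9,29)=(9*31+29)%997=308 h(27,22)=(27*31+22)%997=859 -> [126, 308, 859]
  L2: h(126,308)=(126*31+308)%997=226 h(859,859)=(859*31+859)%997=569 -> [226, 569]
  L3: h(226,569)=(226*31+569)%997=596 -> [596]
  root=596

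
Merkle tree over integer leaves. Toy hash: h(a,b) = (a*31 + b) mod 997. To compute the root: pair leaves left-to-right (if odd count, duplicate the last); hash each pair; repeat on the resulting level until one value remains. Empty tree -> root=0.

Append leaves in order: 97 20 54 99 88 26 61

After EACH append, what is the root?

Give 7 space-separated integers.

Answer: 97 36 850 895 211 221 416

Derivation:
After append 97 (leaves=[97]):
  L0: [97]
  root=97
After append 20 (leaves=[97, 20]):
  L0: [97, 20]
  L1: h(97,20)=(97*31+20)%997=36 -> [36]
  root=36
After append 54 (leaves=[97, 20, 54]):
  L0: [97, 20, 54]
  L1: h(97,20)=(97*31+20)%997=36 h(54,54)=(54*31+54)%997=731 -> [36, 731]
  L2: h(36,731)=(36*31+731)%997=850 -> [850]
  root=850
After append 99 (leaves=[97, 20, 54, 99]):
  L0: [97, 20, 54, 99]
  L1: h(97,20)=(97*31+20)%997=36 h(54,99)=(54*31+99)%997=776 -> [36, 776]
  L2: h(36,776)=(36*31+776)%997=895 -> [895]
  root=895
After append 88 (leaves=[97, 20, 54, 99, 88]):
  L0: [97, 20, 54, 99, 88]
  L1: h(97,20)=(97*31+20)%997=36 h(54,99)=(54*31+99)%997=776 h(88,88)=(88*31+88)%997=822 -> [36, 776, 822]
  L2: h(36,776)=(36*31+776)%997=895 h(822,822)=(822*31+822)%997=382 -> [895, 382]
  L3: h(895,382)=(895*31+382)%997=211 -> [211]
  root=211
After append 26 (leaves=[97, 20, 54, 99, 88, 26]):
  L0: [97, 20, 54, 99, 88, 26]
  L1: h(97,20)=(97*31+20)%997=36 h(54,99)=(54*31+99)%997=776 h(88,26)=(88*31+26)%997=760 -> [36, 776, 760]
  L2: h(36,776)=(36*31+776)%997=895 h(760,760)=(760*31+760)%997=392 -> [895, 392]
  L3: h(895,392)=(895*31+392)%997=221 -> [221]
  root=221
After append 61 (leaves=[97, 20, 54, 99, 88, 26, 61]):
  L0: [97, 20, 54, 99, 88, 26, 61]
  L1: h(97,20)=(97*31+20)%997=36 h(54,99)=(54*31+99)%997=776 h(88,26)=(88*31+26)%997=760 h(61,61)=(61*31+61)%997=955 -> [36, 776, 760, 955]
  L2: h(36,776)=(36*31+776)%997=895 h(760,955)=(760*31+955)%997=587 -> [895, 587]
  L3: h(895,587)=(895*31+587)%997=416 -> [416]
  root=416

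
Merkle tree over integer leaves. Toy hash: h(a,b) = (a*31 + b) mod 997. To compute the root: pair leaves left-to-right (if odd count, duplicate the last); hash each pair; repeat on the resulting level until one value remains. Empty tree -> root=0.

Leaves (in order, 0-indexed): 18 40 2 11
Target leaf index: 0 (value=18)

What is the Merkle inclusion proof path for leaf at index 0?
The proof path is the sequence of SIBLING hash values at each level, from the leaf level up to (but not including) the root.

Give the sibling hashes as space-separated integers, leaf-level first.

L0 (leaves): [18, 40, 2, 11], target index=0
L1: h(18,40)=(18*31+40)%997=598 [pair 0] h(2,11)=(2*31+11)%997=73 [pair 1] -> [598, 73]
  Sibling for proof at L0: 40
L2: h(598,73)=(598*31+73)%997=665 [pair 0] -> [665]
  Sibling for proof at L1: 73
Root: 665
Proof path (sibling hashes from leaf to root): [40, 73]

Answer: 40 73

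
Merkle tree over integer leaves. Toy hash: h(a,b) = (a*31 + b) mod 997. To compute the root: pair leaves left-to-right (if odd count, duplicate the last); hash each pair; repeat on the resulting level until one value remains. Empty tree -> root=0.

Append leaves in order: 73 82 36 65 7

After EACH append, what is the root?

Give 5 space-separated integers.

After append 73 (leaves=[73]):
  L0: [73]
  root=73
After append 82 (leaves=[73, 82]):
  L0: [73, 82]
  L1: h(73,82)=(73*31+82)%997=351 -> [351]
  root=351
After append 36 (leaves=[73, 82, 36]):
  L0: [73, 82, 36]
  L1: h(73,82)=(73*31+82)%997=351 h(36,36)=(36*31+36)%997=155 -> [351, 155]
  L2: h(351,155)=(351*31+155)%997=69 -> [69]
  root=69
After append 65 (leaves=[73, 82, 36, 65]):
  L0: [73, 82, 36, 65]
  L1: h(73,82)=(73*31+82)%997=351 h(36,65)=(36*31+65)%997=184 -> [351, 184]
  L2: h(351,184)=(351*31+184)%997=98 -> [98]
  root=98
After append 7 (leaves=[73, 82, 36, 65, 7]):
  L0: [73, 82, 36, 65, 7]
  L1: h(73,82)=(73*31+82)%997=351 h(36,65)=(36*31+65)%997=184 h(7,7)=(7*31+7)%997=224 -> [351, 184, 224]
  L2: h(351,184)=(351*31+184)%997=98 h(224,224)=(224*31+224)%997=189 -> [98, 189]
  L3: h(98,189)=(98*31+189)%997=236 -> [236]
  root=236

Answer: 73 351 69 98 236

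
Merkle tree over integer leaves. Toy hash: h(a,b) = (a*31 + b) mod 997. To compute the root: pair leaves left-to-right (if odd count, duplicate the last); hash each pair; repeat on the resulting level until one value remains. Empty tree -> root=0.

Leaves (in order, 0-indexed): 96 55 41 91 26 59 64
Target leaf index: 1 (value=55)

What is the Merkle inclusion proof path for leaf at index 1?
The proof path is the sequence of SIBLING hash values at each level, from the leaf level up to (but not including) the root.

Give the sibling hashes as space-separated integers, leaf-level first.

Answer: 96 365 947

Derivation:
L0 (leaves): [96, 55, 41, 91, 26, 59, 64], target index=1
L1: h(96,55)=(96*31+55)%997=40 [pair 0] h(41,91)=(41*31+91)%997=365 [pair 1] h(26,59)=(26*31+59)%997=865 [pair 2] h(64,64)=(64*31+64)%997=54 [pair 3] -> [40, 365, 865, 54]
  Sibling for proof at L0: 96
L2: h(40,365)=(40*31+365)%997=608 [pair 0] h(865,54)=(865*31+54)%997=947 [pair 1] -> [608, 947]
  Sibling for proof at L1: 365
L3: h(608,947)=(608*31+947)%997=852 [pair 0] -> [852]
  Sibling for proof at L2: 947
Root: 852
Proof path (sibling hashes from leaf to root): [96, 365, 947]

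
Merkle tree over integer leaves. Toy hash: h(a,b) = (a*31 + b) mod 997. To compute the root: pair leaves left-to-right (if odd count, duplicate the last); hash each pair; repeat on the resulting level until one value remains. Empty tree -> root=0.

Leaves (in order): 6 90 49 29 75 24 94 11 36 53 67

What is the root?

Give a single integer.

Answer: 242

Derivation:
L0: [6, 90, 49, 29, 75, 24, 94, 11, 36, 53, 67]
L1: h(6,90)=(6*31+90)%997=276 h(49,29)=(49*31+29)%997=551 h(75,24)=(75*31+24)%997=355 h(94,11)=(94*31+11)%997=931 h(36,53)=(36*31+53)%997=172 h(67,67)=(67*31+67)%997=150 -> [276, 551, 355, 931, 172, 150]
L2: h(276,551)=(276*31+551)%997=134 h(355,931)=(355*31+931)%997=969 h(172,150)=(172*31+150)%997=497 -> [134, 969, 497]
L3: h(134,969)=(134*31+969)%997=138 h(497,497)=(497*31+497)%997=949 -> [138, 949]
L4: h(138,949)=(138*31+949)%997=242 -> [242]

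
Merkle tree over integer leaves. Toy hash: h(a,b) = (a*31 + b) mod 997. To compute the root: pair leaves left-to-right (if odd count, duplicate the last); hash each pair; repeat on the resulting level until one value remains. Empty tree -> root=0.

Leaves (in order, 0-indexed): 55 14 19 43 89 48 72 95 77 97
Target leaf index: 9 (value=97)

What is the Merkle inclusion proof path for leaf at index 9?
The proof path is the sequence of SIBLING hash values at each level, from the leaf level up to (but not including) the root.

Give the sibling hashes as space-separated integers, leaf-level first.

Answer: 77 490 725 193

Derivation:
L0 (leaves): [55, 14, 19, 43, 89, 48, 72, 95, 77, 97], target index=9
L1: h(55,14)=(55*31+14)%997=722 [pair 0] h(19,43)=(19*31+43)%997=632 [pair 1] h(89,48)=(89*31+48)%997=813 [pair 2] h(72,95)=(72*31+95)%997=333 [pair 3] h(77,97)=(77*31+97)%997=490 [pair 4] -> [722, 632, 813, 333, 490]
  Sibling for proof at L0: 77
L2: h(722,632)=(722*31+632)%997=83 [pair 0] h(813,333)=(813*31+333)%997=611 [pair 1] h(490,490)=(490*31+490)%997=725 [pair 2] -> [83, 611, 725]
  Sibling for proof at L1: 490
L3: h(83,611)=(83*31+611)%997=193 [pair 0] h(725,725)=(725*31+725)%997=269 [pair 1] -> [193, 269]
  Sibling for proof at L2: 725
L4: h(193,269)=(193*31+269)%997=270 [pair 0] -> [270]
  Sibling for proof at L3: 193
Root: 270
Proof path (sibling hashes from leaf to root): [77, 490, 725, 193]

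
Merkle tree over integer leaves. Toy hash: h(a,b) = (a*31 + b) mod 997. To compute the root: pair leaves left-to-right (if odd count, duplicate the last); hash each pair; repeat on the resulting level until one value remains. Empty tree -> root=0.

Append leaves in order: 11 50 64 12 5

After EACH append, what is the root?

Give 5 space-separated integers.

After append 11 (leaves=[11]):
  L0: [11]
  root=11
After append 50 (leaves=[11, 50]):
  L0: [11, 50]
  L1: h(11,50)=(11*31+50)%997=391 -> [391]
  root=391
After append 64 (leaves=[11, 50, 64]):
  L0: [11, 50, 64]
  L1: h(11,50)=(11*31+50)%997=391 h(64,64)=(64*31+64)%997=54 -> [391, 54]
  L2: h(391,54)=(391*31+54)%997=211 -> [211]
  root=211
After append 12 (leaves=[11, 50, 64, 12]):
  L0: [11, 50, 64, 12]
  L1: h(11,50)=(11*31+50)%997=391 h(64,12)=(64*31+12)%997=2 -> [391, 2]
  L2: h(391,2)=(391*31+2)%997=159 -> [159]
  root=159
After append 5 (leaves=[11, 50, 64, 12, 5]):
  L0: [11, 50, 64, 12, 5]
  L1: h(11,50)=(11*31+50)%997=391 h(64,12)=(64*31+12)%997=2 h(5,5)=(5*31+5)%997=160 -> [391, 2, 160]
  L2: h(391,2)=(391*31+2)%997=159 h(160,160)=(160*31+160)%997=135 -> [159, 135]
  L3: h(159,135)=(159*31+135)%997=79 -> [79]
  root=79

Answer: 11 391 211 159 79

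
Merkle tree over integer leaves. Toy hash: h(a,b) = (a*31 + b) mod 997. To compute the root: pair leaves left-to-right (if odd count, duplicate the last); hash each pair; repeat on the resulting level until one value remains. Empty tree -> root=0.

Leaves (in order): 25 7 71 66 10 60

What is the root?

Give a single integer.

L0: [25, 7, 71, 66, 10, 60]
L1: h(25,7)=(25*31+7)%997=782 h(71,66)=(71*31+66)%997=273 h(10,60)=(10*31+60)%997=370 -> [782, 273, 370]
L2: h(782,273)=(782*31+273)%997=587 h(370,370)=(370*31+370)%997=873 -> [587, 873]
L3: h(587,873)=(587*31+873)%997=127 -> [127]

Answer: 127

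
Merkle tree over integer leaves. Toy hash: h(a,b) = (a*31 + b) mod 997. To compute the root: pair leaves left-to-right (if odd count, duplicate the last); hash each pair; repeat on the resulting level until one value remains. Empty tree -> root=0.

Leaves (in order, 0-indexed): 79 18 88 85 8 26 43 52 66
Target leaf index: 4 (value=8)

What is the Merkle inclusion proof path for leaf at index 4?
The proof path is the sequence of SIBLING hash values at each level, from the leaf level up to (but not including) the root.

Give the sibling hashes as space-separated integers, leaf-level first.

Answer: 26 388 527 195

Derivation:
L0 (leaves): [79, 18, 88, 85, 8, 26, 43, 52, 66], target index=4
L1: h(79,18)=(79*31+18)%997=473 [pair 0] h(88,85)=(88*31+85)%997=819 [pair 1] h(8,26)=(8*31+26)%997=274 [pair 2] h(43,52)=(43*31+52)%997=388 [pair 3] h(66,66)=(66*31+66)%997=118 [pair 4] -> [473, 819, 274, 388, 118]
  Sibling for proof at L0: 26
L2: h(473,819)=(473*31+819)%997=527 [pair 0] h(274,388)=(274*31+388)%997=906 [pair 1] h(118,118)=(118*31+118)%997=785 [pair 2] -> [527, 906, 785]
  Sibling for proof at L1: 388
L3: h(527,906)=(527*31+906)%997=294 [pair 0] h(785,785)=(785*31+785)%997=195 [pair 1] -> [294, 195]
  Sibling for proof at L2: 527
L4: h(294,195)=(294*31+195)%997=336 [pair 0] -> [336]
  Sibling for proof at L3: 195
Root: 336
Proof path (sibling hashes from leaf to root): [26, 388, 527, 195]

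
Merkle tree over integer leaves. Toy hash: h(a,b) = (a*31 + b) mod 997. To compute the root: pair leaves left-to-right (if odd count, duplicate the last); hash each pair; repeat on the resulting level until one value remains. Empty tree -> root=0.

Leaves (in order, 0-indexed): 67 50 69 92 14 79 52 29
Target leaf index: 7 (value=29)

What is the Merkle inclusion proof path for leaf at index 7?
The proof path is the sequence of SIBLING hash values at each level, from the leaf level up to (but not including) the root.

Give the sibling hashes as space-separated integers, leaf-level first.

L0 (leaves): [67, 50, 69, 92, 14, 79, 52, 29], target index=7
L1: h(67,50)=(67*31+50)%997=133 [pair 0] h(69,92)=(69*31+92)%997=237 [pair 1] h(14,79)=(14*31+79)%997=513 [pair 2] h(52,29)=(52*31+29)%997=644 [pair 3] -> [133, 237, 513, 644]
  Sibling for proof at L0: 52
L2: h(133,237)=(133*31+237)%997=372 [pair 0] h(513,644)=(513*31+644)%997=595 [pair 1] -> [372, 595]
  Sibling for proof at L1: 513
L3: h(372,595)=(372*31+595)%997=163 [pair 0] -> [163]
  Sibling for proof at L2: 372
Root: 163
Proof path (sibling hashes from leaf to root): [52, 513, 372]

Answer: 52 513 372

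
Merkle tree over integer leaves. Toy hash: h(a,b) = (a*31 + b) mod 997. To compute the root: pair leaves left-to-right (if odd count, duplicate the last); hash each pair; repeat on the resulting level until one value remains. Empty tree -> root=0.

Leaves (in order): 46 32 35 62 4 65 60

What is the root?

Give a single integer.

L0: [46, 32, 35, 62, 4, 65, 60]
L1: h(46,32)=(46*31+32)%997=461 h(35,62)=(35*31+62)%997=150 h(4,65)=(4*31+65)%997=189 h(60,60)=(60*31+60)%997=923 -> [461, 150, 189, 923]
L2: h(461,150)=(461*31+150)%997=483 h(189,923)=(189*31+923)%997=800 -> [483, 800]
L3: h(483,800)=(483*31+800)%997=818 -> [818]

Answer: 818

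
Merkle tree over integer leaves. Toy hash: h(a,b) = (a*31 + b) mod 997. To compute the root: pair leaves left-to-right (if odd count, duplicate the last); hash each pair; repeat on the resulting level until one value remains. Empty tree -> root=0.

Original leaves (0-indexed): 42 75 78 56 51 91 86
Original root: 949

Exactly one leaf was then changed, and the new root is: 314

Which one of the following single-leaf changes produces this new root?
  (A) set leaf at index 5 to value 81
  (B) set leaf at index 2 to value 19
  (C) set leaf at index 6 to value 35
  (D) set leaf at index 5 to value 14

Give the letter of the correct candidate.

Original leaves: [42, 75, 78, 56, 51, 91, 86]
Target new root: 314
Try each candidate change and compute the resulting root:
Candidate A: set leaf[5] = 81 -> leaves = [42, 75, 78, 56, 51, 81, 86]
  L0: [42, 75, 78, 56, 51, 81, 86]
  L1: h(42,75)=(42*31+75)%997=380 h(78,56)=(78*31+56)%997=480 h(51,81)=(51*31+81)%997=665 h(86,86)=(86*31+86)%997=758 -> [380, 480, 665, 758]
  L2: h(380,480)=(380*31+480)%997=296 h(665,758)=(665*31+758)%997=436 -> [296, 436]
  L3: h(296,436)=(296*31+436)%997=639 -> [639]
  root = 639 != target 314
Candidate B: set leaf[2] = 19 -> leaves = [42, 75, 19, 56, 51, 91, 86]
  L0: [42, 75, 19, 56, 51, 91, 86]
  L1: h(42,75)=(42*31+75)%997=380 h(19,56)=(19*31+56)%997=645 h(51,91)=(51*31+91)%997=675 h(86,86)=(86*31+86)%997=758 -> [380, 645, 675, 758]
  L2: h(380,645)=(380*31+645)%997=461 h(675,758)=(675*31+758)%997=746 -> [461, 746]
  L3: h(461,746)=(461*31+746)%997=82 -> [82]
  root = 82 != target 314
Candidate C: set leaf[6] = 35 -> leaves = [42, 75, 78, 56, 51, 91, 35]
  L0: [42, 75, 78, 56, 51, 91, 35]
  L1: h(42,75)=(42*31+75)%997=380 h(78,56)=(78*31+56)%997=480 h(51,91)=(51*31+91)%997=675 h(35,35)=(35*31+35)%997=123 -> [380, 480, 675, 123]
  L2: h(380,480)=(380*31+480)%997=296 h(675,123)=(675*31+123)%997=111 -> [296, 111]
  L3: h(296,111)=(296*31+111)%997=314 -> [314]
  root = 314 == target 314  ** MATCH **
Candidate D: set leaf[5] = 14 -> leaves = [42, 75, 78, 56, 51, 14, 86]
  L0: [42, 75, 78, 56, 51, 14, 86]
  L1: h(42,75)=(42*31+75)%997=380 h(78,56)=(78*31+56)%997=480 h(51,14)=(51*31+14)%997=598 h(86,86)=(86*31+86)%997=758 -> [380, 480, 598, 758]
  L2: h(380,480)=(380*31+480)%997=296 h(598,758)=(598*31+758)%997=353 -> [296, 353]
  L3: h(296,353)=(296*31+353)%997=556 -> [556]
  root = 556 != target 314
Candidate C produces the target root.

Answer: C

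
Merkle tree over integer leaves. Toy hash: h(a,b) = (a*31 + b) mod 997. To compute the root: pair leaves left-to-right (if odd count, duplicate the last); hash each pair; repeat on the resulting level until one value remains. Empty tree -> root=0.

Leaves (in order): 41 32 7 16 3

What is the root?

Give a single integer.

Answer: 276

Derivation:
L0: [41, 32, 7, 16, 3]
L1: h(41,32)=(41*31+32)%997=306 h(7,16)=(7*31+16)%997=233 h(3,3)=(3*31+3)%997=96 -> [306, 233, 96]
L2: h(306,233)=(306*31+233)%997=746 h(96,96)=(96*31+96)%997=81 -> [746, 81]
L3: h(746,81)=(746*31+81)%997=276 -> [276]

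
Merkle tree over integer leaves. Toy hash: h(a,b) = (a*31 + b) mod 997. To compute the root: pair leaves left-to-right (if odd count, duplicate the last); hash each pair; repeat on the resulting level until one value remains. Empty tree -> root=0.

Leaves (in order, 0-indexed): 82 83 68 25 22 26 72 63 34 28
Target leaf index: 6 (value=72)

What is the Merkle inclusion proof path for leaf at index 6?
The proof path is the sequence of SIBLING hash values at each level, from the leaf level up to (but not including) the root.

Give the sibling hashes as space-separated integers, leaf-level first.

Answer: 63 708 757 301

Derivation:
L0 (leaves): [82, 83, 68, 25, 22, 26, 72, 63, 34, 28], target index=6
L1: h(82,83)=(82*31+83)%997=631 [pair 0] h(68,25)=(68*31+25)%997=139 [pair 1] h(22,26)=(22*31+26)%997=708 [pair 2] h(72,63)=(72*31+63)%997=301 [pair 3] h(34,28)=(34*31+28)%997=85 [pair 4] -> [631, 139, 708, 301, 85]
  Sibling for proof at L0: 63
L2: h(631,139)=(631*31+139)%997=757 [pair 0] h(708,301)=(708*31+301)%997=315 [pair 1] h(85,85)=(85*31+85)%997=726 [pair 2] -> [757, 315, 726]
  Sibling for proof at L1: 708
L3: h(757,315)=(757*31+315)%997=851 [pair 0] h(726,726)=(726*31+726)%997=301 [pair 1] -> [851, 301]
  Sibling for proof at L2: 757
L4: h(851,301)=(851*31+301)%997=760 [pair 0] -> [760]
  Sibling for proof at L3: 301
Root: 760
Proof path (sibling hashes from leaf to root): [63, 708, 757, 301]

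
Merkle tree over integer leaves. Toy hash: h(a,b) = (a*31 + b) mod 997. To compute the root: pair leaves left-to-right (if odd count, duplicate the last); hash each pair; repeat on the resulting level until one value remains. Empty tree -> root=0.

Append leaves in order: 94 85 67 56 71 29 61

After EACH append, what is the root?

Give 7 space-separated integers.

Answer: 94 8 398 387 953 606 328

Derivation:
After append 94 (leaves=[94]):
  L0: [94]
  root=94
After append 85 (leaves=[94, 85]):
  L0: [94, 85]
  L1: h(94,85)=(94*31+85)%997=8 -> [8]
  root=8
After append 67 (leaves=[94, 85, 67]):
  L0: [94, 85, 67]
  L1: h(94,85)=(94*31+85)%997=8 h(67,67)=(67*31+67)%997=150 -> [8, 150]
  L2: h(8,150)=(8*31+150)%997=398 -> [398]
  root=398
After append 56 (leaves=[94, 85, 67, 56]):
  L0: [94, 85, 67, 56]
  L1: h(94,85)=(94*31+85)%997=8 h(67,56)=(67*31+56)%997=139 -> [8, 139]
  L2: h(8,139)=(8*31+139)%997=387 -> [387]
  root=387
After append 71 (leaves=[94, 85, 67, 56, 71]):
  L0: [94, 85, 67, 56, 71]
  L1: h(94,85)=(94*31+85)%997=8 h(67,56)=(67*31+56)%997=139 h(71,71)=(71*31+71)%997=278 -> [8, 139, 278]
  L2: h(8,139)=(8*31+139)%997=387 h(278,278)=(278*31+278)%997=920 -> [387, 920]
  L3: h(387,920)=(387*31+920)%997=953 -> [953]
  root=953
After append 29 (leaves=[94, 85, 67, 56, 71, 29]):
  L0: [94, 85, 67, 56, 71, 29]
  L1: h(94,85)=(94*31+85)%997=8 h(67,56)=(67*31+56)%997=139 h(71,29)=(71*31+29)%997=236 -> [8, 139, 236]
  L2: h(8,139)=(8*31+139)%997=387 h(236,236)=(236*31+236)%997=573 -> [387, 573]
  L3: h(387,573)=(387*31+573)%997=606 -> [606]
  root=606
After append 61 (leaves=[94, 85, 67, 56, 71, 29, 61]):
  L0: [94, 85, 67, 56, 71, 29, 61]
  L1: h(94,85)=(94*31+85)%997=8 h(67,56)=(67*31+56)%997=139 h(71,29)=(71*31+29)%997=236 h(61,61)=(61*31+61)%997=955 -> [8, 139, 236, 955]
  L2: h(8,139)=(8*31+139)%997=387 h(236,955)=(236*31+955)%997=295 -> [387, 295]
  L3: h(387,295)=(387*31+295)%997=328 -> [328]
  root=328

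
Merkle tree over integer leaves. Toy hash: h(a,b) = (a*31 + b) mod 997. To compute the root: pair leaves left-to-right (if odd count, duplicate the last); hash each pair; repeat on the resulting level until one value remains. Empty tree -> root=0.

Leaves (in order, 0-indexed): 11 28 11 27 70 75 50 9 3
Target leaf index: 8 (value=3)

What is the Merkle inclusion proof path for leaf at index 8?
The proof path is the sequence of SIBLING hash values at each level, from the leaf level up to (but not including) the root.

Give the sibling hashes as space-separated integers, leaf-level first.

L0 (leaves): [11, 28, 11, 27, 70, 75, 50, 9, 3], target index=8
L1: h(11,28)=(11*31+28)%997=369 [pair 0] h(11,27)=(11*31+27)%997=368 [pair 1] h(70,75)=(70*31+75)%997=251 [pair 2] h(50,9)=(50*31+9)%997=562 [pair 3] h(3,3)=(3*31+3)%997=96 [pair 4] -> [369, 368, 251, 562, 96]
  Sibling for proof at L0: 3
L2: h(369,368)=(369*31+368)%997=840 [pair 0] h(251,562)=(251*31+562)%997=367 [pair 1] h(96,96)=(96*31+96)%997=81 [pair 2] -> [840, 367, 81]
  Sibling for proof at L1: 96
L3: h(840,367)=(840*31+367)%997=485 [pair 0] h(81,81)=(81*31+81)%997=598 [pair 1] -> [485, 598]
  Sibling for proof at L2: 81
L4: h(485,598)=(485*31+598)%997=678 [pair 0] -> [678]
  Sibling for proof at L3: 485
Root: 678
Proof path (sibling hashes from leaf to root): [3, 96, 81, 485]

Answer: 3 96 81 485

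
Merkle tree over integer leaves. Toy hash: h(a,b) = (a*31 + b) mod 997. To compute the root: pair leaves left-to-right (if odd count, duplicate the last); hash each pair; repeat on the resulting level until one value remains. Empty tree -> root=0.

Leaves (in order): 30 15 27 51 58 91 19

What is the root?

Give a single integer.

Answer: 831

Derivation:
L0: [30, 15, 27, 51, 58, 91, 19]
L1: h(30,15)=(30*31+15)%997=945 h(27,51)=(27*31+51)%997=888 h(58,91)=(58*31+91)%997=892 h(19,19)=(19*31+19)%997=608 -> [945, 888, 892, 608]
L2: h(945,888)=(945*31+888)%997=273 h(892,608)=(892*31+608)%997=344 -> [273, 344]
L3: h(273,344)=(273*31+344)%997=831 -> [831]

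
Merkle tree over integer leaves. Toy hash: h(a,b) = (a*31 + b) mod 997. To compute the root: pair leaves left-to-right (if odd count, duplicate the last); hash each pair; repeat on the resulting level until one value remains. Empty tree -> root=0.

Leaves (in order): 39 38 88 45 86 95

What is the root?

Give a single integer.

L0: [39, 38, 88, 45, 86, 95]
L1: h(39,38)=(39*31+38)%997=250 h(88,45)=(88*31+45)%997=779 h(86,95)=(86*31+95)%997=767 -> [250, 779, 767]
L2: h(250,779)=(250*31+779)%997=553 h(767,767)=(767*31+767)%997=616 -> [553, 616]
L3: h(553,616)=(553*31+616)%997=810 -> [810]

Answer: 810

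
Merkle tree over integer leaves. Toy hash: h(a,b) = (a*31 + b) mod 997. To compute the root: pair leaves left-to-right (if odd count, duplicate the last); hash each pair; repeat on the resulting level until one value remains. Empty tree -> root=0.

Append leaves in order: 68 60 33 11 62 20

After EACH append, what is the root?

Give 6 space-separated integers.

Answer: 68 174 468 446 545 198

Derivation:
After append 68 (leaves=[68]):
  L0: [68]
  root=68
After append 60 (leaves=[68, 60]):
  L0: [68, 60]
  L1: h(68,60)=(68*31+60)%997=174 -> [174]
  root=174
After append 33 (leaves=[68, 60, 33]):
  L0: [68, 60, 33]
  L1: h(68,60)=(68*31+60)%997=174 h(33,33)=(33*31+33)%997=59 -> [174, 59]
  L2: h(174,59)=(174*31+59)%997=468 -> [468]
  root=468
After append 11 (leaves=[68, 60, 33, 11]):
  L0: [68, 60, 33, 11]
  L1: h(68,60)=(68*31+60)%997=174 h(33,11)=(33*31+11)%997=37 -> [174, 37]
  L2: h(174,37)=(174*31+37)%997=446 -> [446]
  root=446
After append 62 (leaves=[68, 60, 33, 11, 62]):
  L0: [68, 60, 33, 11, 62]
  L1: h(68,60)=(68*31+60)%997=174 h(33,11)=(33*31+11)%997=37 h(62,62)=(62*31+62)%997=987 -> [174, 37, 987]
  L2: h(174,37)=(174*31+37)%997=446 h(987,987)=(987*31+987)%997=677 -> [446, 677]
  L3: h(446,677)=(446*31+677)%997=545 -> [545]
  root=545
After append 20 (leaves=[68, 60, 33, 11, 62, 20]):
  L0: [68, 60, 33, 11, 62, 20]
  L1: h(68,60)=(68*31+60)%997=174 h(33,11)=(33*31+11)%997=37 h(62,20)=(62*31+20)%997=945 -> [174, 37, 945]
  L2: h(174,37)=(174*31+37)%997=446 h(945,945)=(945*31+945)%997=330 -> [446, 330]
  L3: h(446,330)=(446*31+330)%997=198 -> [198]
  root=198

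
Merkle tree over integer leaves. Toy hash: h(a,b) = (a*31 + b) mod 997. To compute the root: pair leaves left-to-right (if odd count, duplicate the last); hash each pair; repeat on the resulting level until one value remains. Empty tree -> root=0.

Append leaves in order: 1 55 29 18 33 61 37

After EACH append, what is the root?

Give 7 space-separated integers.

Answer: 1 86 603 592 300 199 299

Derivation:
After append 1 (leaves=[1]):
  L0: [1]
  root=1
After append 55 (leaves=[1, 55]):
  L0: [1, 55]
  L1: h(1,55)=(1*31+55)%997=86 -> [86]
  root=86
After append 29 (leaves=[1, 55, 29]):
  L0: [1, 55, 29]
  L1: h(1,55)=(1*31+55)%997=86 h(29,29)=(29*31+29)%997=928 -> [86, 928]
  L2: h(86,928)=(86*31+928)%997=603 -> [603]
  root=603
After append 18 (leaves=[1, 55, 29, 18]):
  L0: [1, 55, 29, 18]
  L1: h(1,55)=(1*31+55)%997=86 h(29,18)=(29*31+18)%997=917 -> [86, 917]
  L2: h(86,917)=(86*31+917)%997=592 -> [592]
  root=592
After append 33 (leaves=[1, 55, 29, 18, 33]):
  L0: [1, 55, 29, 18, 33]
  L1: h(1,55)=(1*31+55)%997=86 h(29,18)=(29*31+18)%997=917 h(33,33)=(33*31+33)%997=59 -> [86, 917, 59]
  L2: h(86,917)=(86*31+917)%997=592 h(59,59)=(59*31+59)%997=891 -> [592, 891]
  L3: h(592,891)=(592*31+891)%997=300 -> [300]
  root=300
After append 61 (leaves=[1, 55, 29, 18, 33, 61]):
  L0: [1, 55, 29, 18, 33, 61]
  L1: h(1,55)=(1*31+55)%997=86 h(29,18)=(29*31+18)%997=917 h(33,61)=(33*31+61)%997=87 -> [86, 917, 87]
  L2: h(86,917)=(86*31+917)%997=592 h(87,87)=(87*31+87)%997=790 -> [592, 790]
  L3: h(592,790)=(592*31+790)%997=199 -> [199]
  root=199
After append 37 (leaves=[1, 55, 29, 18, 33, 61, 37]):
  L0: [1, 55, 29, 18, 33, 61, 37]
  L1: h(1,55)=(1*31+55)%997=86 h(29,18)=(29*31+18)%997=917 h(33,61)=(33*31+61)%997=87 h(37,37)=(37*31+37)%997=187 -> [86, 917, 87, 187]
  L2: h(86,917)=(86*31+917)%997=592 h(87,187)=(87*31+187)%997=890 -> [592, 890]
  L3: h(592,890)=(592*31+890)%997=299 -> [299]
  root=299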